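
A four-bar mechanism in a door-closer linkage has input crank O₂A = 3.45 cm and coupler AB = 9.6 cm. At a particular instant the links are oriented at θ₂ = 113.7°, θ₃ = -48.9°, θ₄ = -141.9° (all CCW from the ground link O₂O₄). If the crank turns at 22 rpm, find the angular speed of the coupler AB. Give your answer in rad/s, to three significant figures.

0.803

ω₂ = 2.304 rad/s (from 22 rpm).
Differentiating the loop-closure r₂e^{iθ₂}+r₃e^{iθ₃}=r₁+r₄e^{iθ₄} gives r₂ω₂e^{iθ₂}+r₃ω₃e^{iθ₃}=r₄ω₄e^{iθ₄}.
Eliminating the other unknown: ω₃ = r₂ω₂ sin(θ₄−θ₂) / [r₃ sin(θ₃−θ₄)].
Numerator sine = +0.96858; denominator sine = +0.99863.
Result = 0.0345·2.304·(+0.96858) / (0.096·(+0.99863)) = +0.80303 rad/s; magnitude 0.80303 rad/s.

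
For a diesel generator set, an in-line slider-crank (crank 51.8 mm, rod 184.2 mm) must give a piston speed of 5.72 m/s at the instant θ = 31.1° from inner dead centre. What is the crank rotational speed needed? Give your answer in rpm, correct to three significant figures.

For an in-line slider-crank, |v_piston| = rω|sinθ|·[1 + r cosθ/√(L² − r² sin²θ)].
With r = 0.0518 m, L = 0.1842 m, θ = 31.1°: the bracketed kinematic factor |dx/dθ| = 0.033268 m.
ω = v/|dx/dθ| = 5.72/0.033268 = 171.94 rad/s.
N = 60ω/(2π) = 1641.9 rpm.

1640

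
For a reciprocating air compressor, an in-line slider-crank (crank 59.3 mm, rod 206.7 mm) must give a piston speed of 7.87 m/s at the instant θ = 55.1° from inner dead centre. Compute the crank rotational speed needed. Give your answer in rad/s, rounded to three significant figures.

138

For an in-line slider-crank, |v_piston| = rω|sinθ|·[1 + r cosθ/√(L² − r² sin²θ)].
With r = 0.0593 m, L = 0.2067 m, θ = 55.1°: the bracketed kinematic factor |dx/dθ| = 0.056849 m.
ω = v/|dx/dθ| = 7.87/0.056849 = 138.44 rad/s.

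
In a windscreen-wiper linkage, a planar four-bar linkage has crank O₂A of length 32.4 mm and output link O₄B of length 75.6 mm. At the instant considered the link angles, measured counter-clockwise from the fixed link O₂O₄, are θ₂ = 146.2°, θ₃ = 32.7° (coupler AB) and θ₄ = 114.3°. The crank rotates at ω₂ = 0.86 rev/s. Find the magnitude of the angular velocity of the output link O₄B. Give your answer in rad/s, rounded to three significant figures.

2.15

ω₂ = 5.404 rad/s (from 0.86 rev/s).
Differentiating the loop-closure r₂e^{iθ₂}+r₃e^{iθ₃}=r₁+r₄e^{iθ₄} gives r₂ω₂e^{iθ₂}+r₃ω₃e^{iθ₃}=r₄ω₄e^{iθ₄}.
Eliminating the other unknown: ω₄ = r₂ω₂ sin(θ₂−θ₃) / [r₄ sin(θ₄−θ₃)].
Numerator sine = +0.91706; denominator sine = +0.98927.
Result = 0.0324·5.404·(+0.91706) / (0.0756·(+0.98927)) = +2.1468 rad/s; magnitude 2.1468 rad/s.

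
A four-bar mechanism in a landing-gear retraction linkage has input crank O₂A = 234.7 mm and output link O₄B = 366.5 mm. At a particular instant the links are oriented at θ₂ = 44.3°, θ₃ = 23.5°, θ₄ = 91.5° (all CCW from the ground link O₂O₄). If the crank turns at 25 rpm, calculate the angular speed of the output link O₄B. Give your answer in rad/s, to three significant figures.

ω₂ = 2.618 rad/s (from 25 rpm).
Differentiating the loop-closure r₂e^{iθ₂}+r₃e^{iθ₃}=r₁+r₄e^{iθ₄} gives r₂ω₂e^{iθ₂}+r₃ω₃e^{iθ₃}=r₄ω₄e^{iθ₄}.
Eliminating the other unknown: ω₄ = r₂ω₂ sin(θ₂−θ₃) / [r₄ sin(θ₄−θ₃)].
Numerator sine = +0.35511; denominator sine = +0.92718.
Result = 0.2347·2.618·(+0.35511) / (0.3665·(+0.92718)) = +0.6421 rad/s; magnitude 0.6421 rad/s.

0.642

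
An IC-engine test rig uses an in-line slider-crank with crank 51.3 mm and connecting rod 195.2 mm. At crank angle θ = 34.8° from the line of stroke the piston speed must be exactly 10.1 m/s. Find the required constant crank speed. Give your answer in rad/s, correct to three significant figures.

283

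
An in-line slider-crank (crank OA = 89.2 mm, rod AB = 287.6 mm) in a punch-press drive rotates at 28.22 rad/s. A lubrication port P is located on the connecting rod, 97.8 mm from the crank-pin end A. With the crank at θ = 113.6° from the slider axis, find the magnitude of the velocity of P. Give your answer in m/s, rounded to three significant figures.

ω = 28.22 rad/s.  Crank-pin speed |V_A| = rω = 2.5172 m/s, perpendicular to OA.
Rod angle: sinφ = −(r/L) sinθ ⇒ φ = -16.512°; ω_rod = −rω cosθ/√(L²−r²sin²θ) = +3.6548 rad/s.
V_P = V_A + ω_rod × AP, with AP = 0.0978 m along the rod.
Components: V_Px = −rω sinθ − a·ω_rod·sinφ = -2.2051 m/s;  V_Py = rω cosθ + a·ω_rod·cosφ = -0.66507 m/s.
|V_P| = √(V_Px² + V_Py²) = 2.3032 m/s.

2.30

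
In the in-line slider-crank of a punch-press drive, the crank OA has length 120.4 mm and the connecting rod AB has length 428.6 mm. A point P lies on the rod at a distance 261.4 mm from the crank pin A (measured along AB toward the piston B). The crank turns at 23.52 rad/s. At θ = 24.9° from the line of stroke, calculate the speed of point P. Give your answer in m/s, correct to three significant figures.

1.70

ω = 23.52 rad/s.  Crank-pin speed |V_A| = rω = 2.8318 m/s, perpendicular to OA.
Rod angle: sinφ = −(r/L) sinθ ⇒ φ = -6.793°; ω_rod = −rω cosθ/√(L²−r²sin²θ) = -6.0353 rad/s.
V_P = V_A + ω_rod × AP, with AP = 0.2614 m along the rod.
Components: V_Px = −rω sinθ − a·ω_rod·sinφ = -1.3789 m/s;  V_Py = rω cosθ + a·ω_rod·cosφ = +1.002 m/s.
|V_P| = √(V_Px² + V_Py²) = 1.7045 m/s.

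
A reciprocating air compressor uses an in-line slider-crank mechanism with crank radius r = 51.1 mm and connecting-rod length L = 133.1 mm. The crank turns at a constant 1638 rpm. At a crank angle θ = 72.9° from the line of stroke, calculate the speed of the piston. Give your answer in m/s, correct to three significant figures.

ω = 2π·1638/60 = 171.5 rad/s
For an in-line slider-crank, x = r cosθ + √(L² − r² sin²θ), so v = −rω sinθ·[1 + r cosθ/√(L² − r² sin²θ)].
With r = 0.0511 m, L = 0.1331 m, θ = 72.9°: √(L² − r² sin²θ) = 0.12382 m.
v = −0.0511·171.5·0.95579·[1 + 0.0511·0.29404/0.12382] = -9.3944 m/s.
|v| = 9.3944 m/s.

9.39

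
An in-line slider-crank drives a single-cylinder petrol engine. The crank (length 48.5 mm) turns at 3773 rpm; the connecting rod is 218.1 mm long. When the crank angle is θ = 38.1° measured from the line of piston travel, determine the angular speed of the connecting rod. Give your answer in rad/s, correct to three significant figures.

69.8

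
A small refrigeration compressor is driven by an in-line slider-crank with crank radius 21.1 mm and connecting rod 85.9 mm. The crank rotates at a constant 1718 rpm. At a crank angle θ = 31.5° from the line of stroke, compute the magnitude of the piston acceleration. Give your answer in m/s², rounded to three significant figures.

661

ω = 2π·1718/60 = 179.9 rad/s
x(θ) = r cosθ + √(L² − r² sin²θ); with ω constant, a = ω²·d²x/dθ².
d²x/dθ² = −r cosθ − r²(cos2θ)/√u − r⁴ sin²2θ/(4u^{3/2}),  u = L² − r² sin²θ = 0.00725727 m².
Substituting r = 0.0211 m, L = 0.0859 m, θ = 31.5°: d²x/dθ² = -0.020427 m.
a = ω²·d²x/dθ² = (179.9)²·(-0.020427) = -661.16 m/s²;  |a| = 661.16 m/s².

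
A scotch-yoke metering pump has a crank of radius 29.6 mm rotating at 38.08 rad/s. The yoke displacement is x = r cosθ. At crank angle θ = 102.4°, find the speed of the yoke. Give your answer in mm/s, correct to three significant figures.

1100

ω = 38.08 rad/s
x = r cosθ ⇒ ẋ = −rω sinθ.
|v| = rω|sinθ| = 0.0296·38.08·|sin 102.4°| = 1.1009 m/s = 1100.9 mm/s.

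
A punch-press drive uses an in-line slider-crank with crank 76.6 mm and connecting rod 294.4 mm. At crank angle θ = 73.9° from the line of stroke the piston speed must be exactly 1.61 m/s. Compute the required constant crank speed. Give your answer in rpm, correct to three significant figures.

194

For an in-line slider-crank, |v_piston| = rω|sinθ|·[1 + r cosθ/√(L² − r² sin²θ)].
With r = 0.0766 m, L = 0.2944 m, θ = 73.9°: the bracketed kinematic factor |dx/dθ| = 0.07908 m.
ω = v/|dx/dθ| = 1.61/0.07908 = 20.359 rad/s.
N = 60ω/(2π) = 194.42 rpm.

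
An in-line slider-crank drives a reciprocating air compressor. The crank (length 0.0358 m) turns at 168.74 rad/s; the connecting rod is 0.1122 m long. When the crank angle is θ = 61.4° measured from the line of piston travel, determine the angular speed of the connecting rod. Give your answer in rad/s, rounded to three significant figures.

26.8

ω = 168.7 rad/s
The rod makes angle φ with the slider axis where L sinφ = r sinθ; differentiating, L cosφ·φ̇ = r ω cosθ.
L cosφ = √(L² − r² sin²θ) = 0.10771 m.
|ω_rod| = r ω |cosθ| / √(L² − r² sin²θ) = 0.0358·168.7·0.47869/0.10771 = 26.848 rad/s.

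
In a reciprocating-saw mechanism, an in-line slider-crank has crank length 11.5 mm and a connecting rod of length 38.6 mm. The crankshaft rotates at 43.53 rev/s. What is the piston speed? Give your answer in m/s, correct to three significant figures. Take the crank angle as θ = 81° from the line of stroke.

ω = 2π·43.5 = 273.5 rad/s
For an in-line slider-crank, x = r cosθ + √(L² − r² sin²θ), so v = −rω sinθ·[1 + r cosθ/√(L² − r² sin²θ)].
With r = 0.0115 m, L = 0.0386 m, θ = 81°: √(L² − r² sin²θ) = 0.036891 m.
v = −0.0115·273.5·0.98769·[1 + 0.0115·0.15643/0.036891] = -3.2581 m/s.
|v| = 3.2581 m/s.

3.26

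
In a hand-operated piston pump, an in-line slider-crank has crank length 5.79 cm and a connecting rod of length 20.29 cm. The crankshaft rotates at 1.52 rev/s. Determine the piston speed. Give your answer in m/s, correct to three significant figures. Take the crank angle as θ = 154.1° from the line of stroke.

0.179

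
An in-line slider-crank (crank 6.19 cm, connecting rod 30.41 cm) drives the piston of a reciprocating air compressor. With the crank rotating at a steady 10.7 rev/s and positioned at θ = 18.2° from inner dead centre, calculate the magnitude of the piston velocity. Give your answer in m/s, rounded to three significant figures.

ω = 2π·10.7 = 67.23 rad/s
For an in-line slider-crank, x = r cosθ + √(L² − r² sin²θ), so v = −rω sinθ·[1 + r cosθ/√(L² − r² sin²θ)].
With r = 0.0619 m, L = 0.3041 m, θ = 18.2°: √(L² − r² sin²θ) = 0.30348 m.
v = −0.0619·67.23·0.31233·[1 + 0.0619·0.94997/0.30348] = -1.5516 m/s.
|v| = 1.5516 m/s.

1.55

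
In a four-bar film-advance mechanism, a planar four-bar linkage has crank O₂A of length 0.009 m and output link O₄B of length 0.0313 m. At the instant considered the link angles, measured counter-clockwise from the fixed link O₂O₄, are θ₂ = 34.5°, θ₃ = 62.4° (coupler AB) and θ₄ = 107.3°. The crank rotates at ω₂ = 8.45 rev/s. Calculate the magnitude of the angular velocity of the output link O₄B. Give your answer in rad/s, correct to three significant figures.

ω₂ = 53.09 rad/s (from 8.45 rev/s).
Differentiating the loop-closure r₂e^{iθ₂}+r₃e^{iθ₃}=r₁+r₄e^{iθ₄} gives r₂ω₂e^{iθ₂}+r₃ω₃e^{iθ₃}=r₄ω₄e^{iθ₄}.
Eliminating the other unknown: ω₄ = r₂ω₂ sin(θ₂−θ₃) / [r₄ sin(θ₄−θ₃)].
Numerator sine = -0.46793; denominator sine = +0.70587.
Result = 0.009·53.09·(-0.46793) / (0.0313·(+0.70587)) = -10.12 rad/s; magnitude 10.12 rad/s.

10.1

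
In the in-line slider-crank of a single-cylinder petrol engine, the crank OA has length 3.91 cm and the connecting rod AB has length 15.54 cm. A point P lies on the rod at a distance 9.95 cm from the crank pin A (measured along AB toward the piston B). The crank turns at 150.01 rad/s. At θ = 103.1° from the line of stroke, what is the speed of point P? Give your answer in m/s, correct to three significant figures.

5.52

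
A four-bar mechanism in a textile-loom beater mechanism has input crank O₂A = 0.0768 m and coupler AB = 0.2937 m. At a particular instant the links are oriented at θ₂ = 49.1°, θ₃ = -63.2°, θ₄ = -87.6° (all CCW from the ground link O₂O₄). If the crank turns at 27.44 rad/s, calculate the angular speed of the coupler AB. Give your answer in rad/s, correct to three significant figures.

11.9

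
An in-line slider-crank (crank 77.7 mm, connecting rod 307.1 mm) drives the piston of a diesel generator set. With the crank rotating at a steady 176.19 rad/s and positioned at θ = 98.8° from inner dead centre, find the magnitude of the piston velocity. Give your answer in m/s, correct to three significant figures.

13.0

ω = 176.2 rad/s
For an in-line slider-crank, x = r cosθ + √(L² − r² sin²θ), so v = −rω sinθ·[1 + r cosθ/√(L² − r² sin²θ)].
With r = 0.0777 m, L = 0.3071 m, θ = 98.8°: √(L² − r² sin²θ) = 0.29735 m.
v = −0.0777·176.2·0.98823·[1 + 0.0777·-0.15299/0.29735] = -12.988 m/s.
|v| = 12.988 m/s.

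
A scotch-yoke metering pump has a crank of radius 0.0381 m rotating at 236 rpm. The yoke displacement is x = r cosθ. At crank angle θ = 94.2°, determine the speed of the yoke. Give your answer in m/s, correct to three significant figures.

ω = 24.71 rad/s (from 236 rpm).
x = r cosθ ⇒ ẋ = −rω sinθ.
|v| = rω|sinθ| = 0.0381·24.71·|sin 94.2°| = 0.93907 m/s.

0.939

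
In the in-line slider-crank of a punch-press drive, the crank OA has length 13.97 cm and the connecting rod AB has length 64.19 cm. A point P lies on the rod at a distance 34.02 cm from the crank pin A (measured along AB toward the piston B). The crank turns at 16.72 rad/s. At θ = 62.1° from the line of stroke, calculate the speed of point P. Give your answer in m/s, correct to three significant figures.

2.24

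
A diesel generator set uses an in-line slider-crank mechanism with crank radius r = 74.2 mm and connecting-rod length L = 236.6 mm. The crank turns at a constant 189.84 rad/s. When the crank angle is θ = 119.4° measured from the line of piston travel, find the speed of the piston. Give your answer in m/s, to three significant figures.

ω = 189.8 rad/s
For an in-line slider-crank, x = r cosθ + √(L² − r² sin²θ), so v = −rω sinθ·[1 + r cosθ/√(L² − r² sin²θ)].
With r = 0.0742 m, L = 0.2366 m, θ = 119.4°: √(L² − r² sin²θ) = 0.2276 m.
v = −0.0742·189.8·0.87121·[1 + 0.0742·-0.49090/0.2276] = -10.308 m/s.
|v| = 10.308 m/s.

10.3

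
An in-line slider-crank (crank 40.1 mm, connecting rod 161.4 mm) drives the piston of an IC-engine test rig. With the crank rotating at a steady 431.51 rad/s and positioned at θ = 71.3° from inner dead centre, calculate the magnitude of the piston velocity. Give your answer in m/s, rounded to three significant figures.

17.7

ω = 431.5 rad/s
For an in-line slider-crank, x = r cosθ + √(L² − r² sin²θ), so v = −rω sinθ·[1 + r cosθ/√(L² − r² sin²θ)].
With r = 0.0401 m, L = 0.1614 m, θ = 71.3°: √(L² − r² sin²θ) = 0.15687 m.
v = −0.0401·431.5·0.94721·[1 + 0.0401·0.32061/0.15687] = -17.733 m/s.
|v| = 17.733 m/s.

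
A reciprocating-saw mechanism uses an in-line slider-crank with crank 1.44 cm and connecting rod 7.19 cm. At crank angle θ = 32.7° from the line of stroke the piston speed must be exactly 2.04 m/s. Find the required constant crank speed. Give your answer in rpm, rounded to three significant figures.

For an in-line slider-crank, |v_piston| = rω|sinθ|·[1 + r cosθ/√(L² − r² sin²θ)].
With r = 0.0144 m, L = 0.0719 m, θ = 32.7°: the bracketed kinematic factor |dx/dθ| = 0.0090983 m.
ω = v/|dx/dθ| = 2.04/0.0090983 = 224.22 rad/s.
N = 60ω/(2π) = 2141.1 rpm.

2140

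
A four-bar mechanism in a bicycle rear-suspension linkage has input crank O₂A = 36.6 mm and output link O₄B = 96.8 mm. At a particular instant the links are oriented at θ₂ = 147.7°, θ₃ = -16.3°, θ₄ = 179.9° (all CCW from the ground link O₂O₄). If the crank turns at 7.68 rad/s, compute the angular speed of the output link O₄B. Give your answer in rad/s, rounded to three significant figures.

2.87

ω₂ = 7.68 rad/s
Differentiating the loop-closure r₂e^{iθ₂}+r₃e^{iθ₃}=r₁+r₄e^{iθ₄} gives r₂ω₂e^{iθ₂}+r₃ω₃e^{iθ₃}=r₄ω₄e^{iθ₄}.
Eliminating the other unknown: ω₄ = r₂ω₂ sin(θ₂−θ₃) / [r₄ sin(θ₄−θ₃)].
Numerator sine = +0.27564; denominator sine = -0.27899.
Result = 0.0366·7.68·(+0.27564) / (0.0968·(-0.27899)) = -2.8689 rad/s; magnitude 2.8689 rad/s.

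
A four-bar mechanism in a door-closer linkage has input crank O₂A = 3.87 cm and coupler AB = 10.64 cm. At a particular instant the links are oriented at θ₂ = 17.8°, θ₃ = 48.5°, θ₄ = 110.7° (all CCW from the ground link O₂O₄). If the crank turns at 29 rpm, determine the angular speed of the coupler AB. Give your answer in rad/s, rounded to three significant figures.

ω₂ = 3.037 rad/s (from 29 rpm).
Differentiating the loop-closure r₂e^{iθ₂}+r₃e^{iθ₃}=r₁+r₄e^{iθ₄} gives r₂ω₂e^{iθ₂}+r₃ω₃e^{iθ₃}=r₄ω₄e^{iθ₄}.
Eliminating the other unknown: ω₃ = r₂ω₂ sin(θ₄−θ₂) / [r₃ sin(θ₃−θ₄)].
Numerator sine = +0.99872; denominator sine = -0.88458.
Result = 0.0387·3.037·(+0.99872) / (0.1064·(-0.88458)) = -1.2471 rad/s; magnitude 1.2471 rad/s.

1.25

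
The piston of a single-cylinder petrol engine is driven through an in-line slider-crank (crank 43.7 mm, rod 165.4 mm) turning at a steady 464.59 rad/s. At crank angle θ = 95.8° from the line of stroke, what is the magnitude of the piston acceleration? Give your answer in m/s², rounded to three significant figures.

ω = 464.6 rad/s
x(θ) = r cosθ + √(L² − r² sin²θ); with ω constant, a = ω²·d²x/dθ².
d²x/dθ² = −r cosθ − r²(cos2θ)/√u − r⁴ sin²2θ/(4u^{3/2}),  u = L² − r² sin²θ = 0.025467 m².
Substituting r = 0.0437 m, L = 0.1654 m, θ = 95.8°: d²x/dθ² = +0.016129 m.
a = ω²·d²x/dθ² = (464.6)²·(+0.016129) = +3481.4 m/s²;  |a| = 3481.4 m/s².

3480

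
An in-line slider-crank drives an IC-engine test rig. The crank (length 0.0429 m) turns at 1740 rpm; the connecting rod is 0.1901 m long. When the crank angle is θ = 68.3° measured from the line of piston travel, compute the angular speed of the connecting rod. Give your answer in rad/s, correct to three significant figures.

15.5

ω = 182.2 rad/s (converted from 1740 rpm).
The rod makes angle φ with the slider axis where L sinφ = r sinθ; differentiating, L cosφ·φ̇ = r ω cosθ.
L cosφ = √(L² − r² sin²θ) = 0.18587 m.
|ω_rod| = r ω |cosθ| / √(L² − r² sin²θ) = 0.0429·182.2·0.36975/0.18587 = 15.55 rad/s.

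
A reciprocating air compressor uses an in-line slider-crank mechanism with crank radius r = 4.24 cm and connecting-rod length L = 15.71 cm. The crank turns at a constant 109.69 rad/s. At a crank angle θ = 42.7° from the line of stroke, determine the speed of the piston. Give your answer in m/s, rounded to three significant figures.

3.79

ω = 109.7 rad/s
For an in-line slider-crank, x = r cosθ + √(L² − r² sin²θ), so v = −rω sinθ·[1 + r cosθ/√(L² − r² sin²θ)].
With r = 0.0424 m, L = 0.1571 m, θ = 42.7°: √(L² − r² sin²θ) = 0.15445 m.
v = −0.0424·109.7·0.67816·[1 + 0.0424·0.73491/0.15445] = -3.7904 m/s.
|v| = 3.7904 m/s.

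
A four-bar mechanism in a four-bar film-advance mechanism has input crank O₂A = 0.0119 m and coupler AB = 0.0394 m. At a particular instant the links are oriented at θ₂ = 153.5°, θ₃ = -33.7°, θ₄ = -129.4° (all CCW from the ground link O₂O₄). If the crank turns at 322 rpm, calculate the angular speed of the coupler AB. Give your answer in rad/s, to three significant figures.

9.98

ω₂ = 33.72 rad/s (from 322 rpm).
Differentiating the loop-closure r₂e^{iθ₂}+r₃e^{iθ₃}=r₁+r₄e^{iθ₄} gives r₂ω₂e^{iθ₂}+r₃ω₃e^{iθ₃}=r₄ω₄e^{iθ₄}.
Eliminating the other unknown: ω₃ = r₂ω₂ sin(θ₄−θ₂) / [r₃ sin(θ₃−θ₄)].
Numerator sine = +0.97476; denominator sine = +0.99506.
Result = 0.0119·33.72·(+0.97476) / (0.0394·(+0.99506)) = +9.9767 rad/s; magnitude 9.9767 rad/s.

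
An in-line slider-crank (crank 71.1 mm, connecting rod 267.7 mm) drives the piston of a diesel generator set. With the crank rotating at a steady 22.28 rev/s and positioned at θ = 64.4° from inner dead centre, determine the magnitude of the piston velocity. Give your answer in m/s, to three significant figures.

10.0

ω = 2π·22.3 = 140 rad/s
For an in-line slider-crank, x = r cosθ + √(L² − r² sin²θ), so v = −rω sinθ·[1 + r cosθ/√(L² − r² sin²θ)].
With r = 0.0711 m, L = 0.2677 m, θ = 64.4°: √(L² − r² sin²θ) = 0.25991 m.
v = −0.0711·140·0.90183·[1 + 0.0711·0.43209/0.25991] = -10.037 m/s.
|v| = 10.037 m/s.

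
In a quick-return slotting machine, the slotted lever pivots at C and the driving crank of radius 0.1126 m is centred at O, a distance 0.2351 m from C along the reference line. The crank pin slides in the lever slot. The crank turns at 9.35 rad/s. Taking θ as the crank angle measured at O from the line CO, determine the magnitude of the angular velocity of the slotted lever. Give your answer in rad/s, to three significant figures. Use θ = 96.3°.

1.47

ω = 9.35 rad/s
Crank pin A relative to C: A = (d + r cosθ, r sinθ); lever angle φ = atan2(r sinθ, d + r cosθ).
Differentiating tanφ: φ̇ = rω(d cosθ + r)/(d² + r² + 2dr cosθ).
d² + r² + 2dr cosθ = |CA|² = 0.0621409 m²;  d cosθ + r = +0.086801 m.
|ω_lever| = |0.1126·9.35·+0.086801| / 0.0621409 = 1.4706 rad/s.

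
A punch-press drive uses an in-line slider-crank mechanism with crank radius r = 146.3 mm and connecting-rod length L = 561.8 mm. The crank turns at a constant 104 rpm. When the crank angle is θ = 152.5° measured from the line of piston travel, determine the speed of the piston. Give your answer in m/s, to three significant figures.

0.565

ω = 2π·104/60 = 10.89 rad/s
For an in-line slider-crank, x = r cosθ + √(L² − r² sin²θ), so v = −rω sinθ·[1 + r cosθ/√(L² − r² sin²θ)].
With r = 0.1463 m, L = 0.5618 m, θ = 152.5°: √(L² − r² sin²θ) = 0.55772 m.
v = −0.1463·10.89·0.46175·[1 + 0.1463·-0.88701/0.55772] = -0.56453 m/s.
|v| = 0.56453 m/s.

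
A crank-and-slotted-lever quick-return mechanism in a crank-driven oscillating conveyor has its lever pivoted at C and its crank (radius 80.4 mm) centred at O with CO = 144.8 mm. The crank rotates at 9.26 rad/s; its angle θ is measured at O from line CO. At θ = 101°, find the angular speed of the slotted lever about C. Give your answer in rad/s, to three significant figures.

1.71

ω = 9.26 rad/s
Crank pin A relative to C: A = (d + r cosθ, r sinθ); lever angle φ = atan2(r sinθ, d + r cosθ).
Differentiating tanφ: φ̇ = rω(d cosθ + r)/(d² + r² + 2dr cosθ).
d² + r² + 2dr cosθ = |CA|² = 0.0229884 m²;  d cosθ + r = +0.052771 m.
|ω_lever| = |0.0804·9.26·+0.052771| / 0.0229884 = 1.709 rad/s.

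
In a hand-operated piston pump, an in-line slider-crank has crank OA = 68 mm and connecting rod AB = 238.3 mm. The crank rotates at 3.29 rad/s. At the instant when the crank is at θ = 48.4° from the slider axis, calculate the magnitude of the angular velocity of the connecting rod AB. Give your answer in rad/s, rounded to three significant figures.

0.638

ω = 3.29 rad/s
The rod makes angle φ with the slider axis where L sinφ = r sinθ; differentiating, L cosφ·φ̇ = r ω cosθ.
L cosφ = √(L² − r² sin²θ) = 0.23281 m.
|ω_rod| = r ω |cosθ| / √(L² − r² sin²θ) = 0.068·3.29·0.66393/0.23281 = 0.638 rad/s.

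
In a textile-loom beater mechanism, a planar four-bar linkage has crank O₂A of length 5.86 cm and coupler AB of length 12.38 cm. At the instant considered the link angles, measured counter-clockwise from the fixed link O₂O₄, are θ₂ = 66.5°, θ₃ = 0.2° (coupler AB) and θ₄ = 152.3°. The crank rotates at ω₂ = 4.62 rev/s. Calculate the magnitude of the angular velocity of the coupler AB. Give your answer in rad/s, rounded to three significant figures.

29.3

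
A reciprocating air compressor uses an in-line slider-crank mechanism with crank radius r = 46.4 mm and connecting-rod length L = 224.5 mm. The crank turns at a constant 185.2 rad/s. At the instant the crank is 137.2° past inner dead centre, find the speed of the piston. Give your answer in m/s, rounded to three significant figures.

4.94

ω = 185.2 rad/s
For an in-line slider-crank, x = r cosθ + √(L² − r² sin²θ), so v = −rω sinθ·[1 + r cosθ/√(L² − r² sin²θ)].
With r = 0.0464 m, L = 0.2245 m, θ = 137.2°: √(L² − r² sin²θ) = 0.22228 m.
v = −0.0464·185.2·0.67944·[1 + 0.0464·-0.73373/0.22228] = -4.9443 m/s.
|v| = 4.9443 m/s.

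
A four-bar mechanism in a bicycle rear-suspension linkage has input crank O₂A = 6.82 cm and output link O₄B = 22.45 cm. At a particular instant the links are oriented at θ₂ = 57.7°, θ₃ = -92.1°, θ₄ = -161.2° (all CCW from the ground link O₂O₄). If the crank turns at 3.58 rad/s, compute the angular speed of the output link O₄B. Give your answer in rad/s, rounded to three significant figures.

ω₂ = 3.58 rad/s
Differentiating the loop-closure r₂e^{iθ₂}+r₃e^{iθ₃}=r₁+r₄e^{iθ₄} gives r₂ω₂e^{iθ₂}+r₃ω₃e^{iθ₃}=r₄ω₄e^{iθ₄}.
Eliminating the other unknown: ω₄ = r₂ω₂ sin(θ₂−θ₃) / [r₄ sin(θ₄−θ₃)].
Numerator sine = +0.50302; denominator sine = -0.93420.
Result = 0.0682·3.58·(+0.50302) / (0.2245·(-0.93420)) = -0.58559 rad/s; magnitude 0.58559 rad/s.

0.586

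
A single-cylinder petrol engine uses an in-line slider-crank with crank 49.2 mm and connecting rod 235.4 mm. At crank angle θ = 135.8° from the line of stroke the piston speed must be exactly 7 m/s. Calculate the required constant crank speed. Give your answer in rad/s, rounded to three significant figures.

241

For an in-line slider-crank, |v_piston| = rω|sinθ|·[1 + r cosθ/√(L² − r² sin²θ)].
With r = 0.0492 m, L = 0.2354 m, θ = 135.8°: the bracketed kinematic factor |dx/dθ| = 0.029106 m.
ω = v/|dx/dθ| = 7/0.029106 = 240.5 rad/s.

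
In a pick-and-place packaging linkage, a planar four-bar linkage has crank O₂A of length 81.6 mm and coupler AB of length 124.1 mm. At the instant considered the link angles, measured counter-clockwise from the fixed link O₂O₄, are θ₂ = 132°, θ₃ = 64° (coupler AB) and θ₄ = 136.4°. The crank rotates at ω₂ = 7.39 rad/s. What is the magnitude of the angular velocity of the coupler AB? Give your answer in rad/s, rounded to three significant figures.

0.391

ω₂ = 7.39 rad/s
Differentiating the loop-closure r₂e^{iθ₂}+r₃e^{iθ₃}=r₁+r₄e^{iθ₄} gives r₂ω₂e^{iθ₂}+r₃ω₃e^{iθ₃}=r₄ω₄e^{iθ₄}.
Eliminating the other unknown: ω₃ = r₂ω₂ sin(θ₄−θ₂) / [r₃ sin(θ₃−θ₄)].
Numerator sine = +0.07672; denominator sine = -0.95319.
Result = 0.0816·7.39·(+0.07672) / (0.1241·(-0.95319)) = -0.3911 rad/s; magnitude 0.3911 rad/s.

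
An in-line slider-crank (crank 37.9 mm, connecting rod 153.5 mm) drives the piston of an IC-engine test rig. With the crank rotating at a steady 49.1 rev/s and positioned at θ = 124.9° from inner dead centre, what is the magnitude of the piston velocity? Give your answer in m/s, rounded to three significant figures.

8.21

ω = 2π·49.1 = 308.5 rad/s
For an in-line slider-crank, x = r cosθ + √(L² − r² sin²θ), so v = −rω sinθ·[1 + r cosθ/√(L² − r² sin²θ)].
With r = 0.0379 m, L = 0.1535 m, θ = 124.9°: √(L² − r² sin²θ) = 0.15032 m.
v = −0.0379·308.5·0.82015·[1 + 0.0379·-0.57215/0.15032] = -8.2061 m/s.
|v| = 8.2061 m/s.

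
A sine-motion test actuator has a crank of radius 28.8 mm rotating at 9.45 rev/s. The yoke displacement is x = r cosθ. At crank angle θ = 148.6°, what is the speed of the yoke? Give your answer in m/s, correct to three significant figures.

0.891

ω = 59.38 rad/s (from 9.45 rev/s).
x = r cosθ ⇒ ẋ = −rω sinθ.
|v| = rω|sinθ| = 0.0288·59.38·|sin 148.6°| = 0.89094 m/s.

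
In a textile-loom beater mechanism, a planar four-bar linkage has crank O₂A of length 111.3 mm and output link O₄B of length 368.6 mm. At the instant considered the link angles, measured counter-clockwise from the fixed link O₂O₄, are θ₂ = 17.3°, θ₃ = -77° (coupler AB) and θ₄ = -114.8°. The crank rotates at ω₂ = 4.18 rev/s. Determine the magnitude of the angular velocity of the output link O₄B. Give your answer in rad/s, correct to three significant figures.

ω₂ = 26.26 rad/s (from 4.18 rev/s).
Differentiating the loop-closure r₂e^{iθ₂}+r₃e^{iθ₃}=r₁+r₄e^{iθ₄} gives r₂ω₂e^{iθ₂}+r₃ω₃e^{iθ₃}=r₄ω₄e^{iθ₄}.
Eliminating the other unknown: ω₄ = r₂ω₂ sin(θ₂−θ₃) / [r₄ sin(θ₄−θ₃)].
Numerator sine = +0.99719; denominator sine = -0.61291.
Result = 0.1113·26.26·(+0.99719) / (0.3686·(-0.61291)) = -12.903 rad/s; magnitude 12.903 rad/s.

12.9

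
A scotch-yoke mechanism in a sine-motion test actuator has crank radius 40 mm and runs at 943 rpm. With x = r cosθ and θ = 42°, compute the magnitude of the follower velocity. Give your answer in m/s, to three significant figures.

ω = 98.75 rad/s (from 943 rpm).
x = r cosθ ⇒ ẋ = −rω sinθ.
|v| = rω|sinθ| = 0.04·98.75·|sin 42°| = 2.6431 m/s.

2.64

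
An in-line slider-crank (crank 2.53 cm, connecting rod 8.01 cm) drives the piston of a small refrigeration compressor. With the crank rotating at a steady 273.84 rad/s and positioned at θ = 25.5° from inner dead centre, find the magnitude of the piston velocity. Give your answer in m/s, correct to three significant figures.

3.84

ω = 273.8 rad/s
For an in-line slider-crank, x = r cosθ + √(L² − r² sin²θ), so v = −rω sinθ·[1 + r cosθ/√(L² − r² sin²θ)].
With r = 0.0253 m, L = 0.0801 m, θ = 25.5°: √(L² − r² sin²θ) = 0.079356 m.
v = −0.0253·273.8·0.43051·[1 + 0.0253·0.90259/0.079356] = -3.8409 m/s.
|v| = 3.8409 m/s.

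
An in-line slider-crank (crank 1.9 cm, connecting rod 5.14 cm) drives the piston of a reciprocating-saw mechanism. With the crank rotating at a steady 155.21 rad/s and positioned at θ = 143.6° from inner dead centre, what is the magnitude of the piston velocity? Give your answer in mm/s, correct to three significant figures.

ω = 155.2 rad/s
For an in-line slider-crank, x = r cosθ + √(L² − r² sin²θ), so v = −rω sinθ·[1 + r cosθ/√(L² − r² sin²θ)].
With r = 0.019 m, L = 0.0514 m, θ = 143.6°: √(L² − r² sin²θ) = 0.050148 m.
v = −0.019·155.2·0.59342·[1 + 0.019·-0.80489/0.050148] = -1.2163 m/s.
|v| = 1.2163 m/s = 1216.3 mm/s.

1220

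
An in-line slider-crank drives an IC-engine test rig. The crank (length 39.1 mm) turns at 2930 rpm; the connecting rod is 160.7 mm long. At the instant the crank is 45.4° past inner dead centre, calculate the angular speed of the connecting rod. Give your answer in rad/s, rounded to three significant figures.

53.2

ω = 306.8 rad/s (converted from 2930 rpm).
The rod makes angle φ with the slider axis where L sinφ = r sinθ; differentiating, L cosφ·φ̇ = r ω cosθ.
L cosφ = √(L² − r² sin²θ) = 0.15827 m.
|ω_rod| = r ω |cosθ| / √(L² − r² sin²θ) = 0.0391·306.8·0.70215/0.15827 = 53.224 rad/s.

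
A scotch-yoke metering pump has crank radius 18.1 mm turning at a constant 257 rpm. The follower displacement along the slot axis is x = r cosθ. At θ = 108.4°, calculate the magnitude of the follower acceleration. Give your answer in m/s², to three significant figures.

4.14

ω = 26.91 rad/s (from 257 rpm).
x = r cosθ ⇒ ẍ = −rω² cosθ (ω constant).
|a| = rω²|cosθ| = 0.0181·(26.91)²·|cos 108.4°| = 4.1382 m/s².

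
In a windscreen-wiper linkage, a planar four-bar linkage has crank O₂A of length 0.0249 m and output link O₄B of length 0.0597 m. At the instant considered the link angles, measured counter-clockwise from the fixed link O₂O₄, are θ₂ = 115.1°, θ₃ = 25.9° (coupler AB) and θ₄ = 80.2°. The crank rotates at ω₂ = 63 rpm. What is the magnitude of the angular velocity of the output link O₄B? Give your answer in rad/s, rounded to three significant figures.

3.39

ω₂ = 6.597 rad/s (from 63 rpm).
Differentiating the loop-closure r₂e^{iθ₂}+r₃e^{iθ₃}=r₁+r₄e^{iθ₄} gives r₂ω₂e^{iθ₂}+r₃ω₃e^{iθ₃}=r₄ω₄e^{iθ₄}.
Eliminating the other unknown: ω₄ = r₂ω₂ sin(θ₂−θ₃) / [r₄ sin(θ₄−θ₃)].
Numerator sine = +0.99990; denominator sine = +0.81208.
Result = 0.0249·6.597·(+0.99990) / (0.0597·(+0.81208)) = +3.3881 rad/s; magnitude 3.3881 rad/s.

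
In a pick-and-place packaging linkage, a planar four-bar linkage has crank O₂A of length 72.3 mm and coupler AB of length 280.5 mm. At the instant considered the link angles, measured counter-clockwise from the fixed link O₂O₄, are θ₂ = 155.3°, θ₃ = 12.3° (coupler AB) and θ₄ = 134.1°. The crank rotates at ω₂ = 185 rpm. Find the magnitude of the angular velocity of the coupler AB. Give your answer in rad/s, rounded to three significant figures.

2.12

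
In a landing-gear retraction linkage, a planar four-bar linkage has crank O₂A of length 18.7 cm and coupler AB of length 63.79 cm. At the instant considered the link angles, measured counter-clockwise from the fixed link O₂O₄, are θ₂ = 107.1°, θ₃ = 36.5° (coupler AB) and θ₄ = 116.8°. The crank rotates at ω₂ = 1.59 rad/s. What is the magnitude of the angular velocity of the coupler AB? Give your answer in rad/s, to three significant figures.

0.0797

ω₂ = 1.59 rad/s
Differentiating the loop-closure r₂e^{iθ₂}+r₃e^{iθ₃}=r₁+r₄e^{iθ₄} gives r₂ω₂e^{iθ₂}+r₃ω₃e^{iθ₃}=r₄ω₄e^{iθ₄}.
Eliminating the other unknown: ω₃ = r₂ω₂ sin(θ₄−θ₂) / [r₃ sin(θ₃−θ₄)].
Numerator sine = +0.16849; denominator sine = -0.98570.
Result = 0.187·1.59·(+0.16849) / (0.6379·(-0.98570)) = -0.079673 rad/s; magnitude 0.079673 rad/s.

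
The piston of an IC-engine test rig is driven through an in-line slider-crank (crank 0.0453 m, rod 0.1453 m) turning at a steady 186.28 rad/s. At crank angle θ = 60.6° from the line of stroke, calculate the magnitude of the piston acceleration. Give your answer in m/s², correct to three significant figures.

518

ω = 186.3 rad/s
x(θ) = r cosθ + √(L² − r² sin²θ); with ω constant, a = ω²·d²x/dθ².
d²x/dθ² = −r cosθ − r²(cos2θ)/√u − r⁴ sin²2θ/(4u^{3/2}),  u = L² − r² sin²θ = 0.0195545 m².
Substituting r = 0.0453 m, L = 0.1453 m, θ = 60.6°: d²x/dθ² = -0.014918 m.
a = ω²·d²x/dθ² = (186.3)²·(-0.014918) = -517.65 m/s²;  |a| = 517.65 m/s².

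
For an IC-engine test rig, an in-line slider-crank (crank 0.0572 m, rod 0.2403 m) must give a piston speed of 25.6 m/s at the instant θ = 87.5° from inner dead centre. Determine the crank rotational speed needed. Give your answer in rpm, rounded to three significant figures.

4230

For an in-line slider-crank, |v_piston| = rω|sinθ|·[1 + r cosθ/√(L² − r² sin²θ)].
With r = 0.0572 m, L = 0.2403 m, θ = 87.5°: the bracketed kinematic factor |dx/dθ| = 0.057756 m.
ω = v/|dx/dθ| = 25.6/0.057756 = 443.24 rad/s.
N = 60ω/(2π) = 4232.6 rpm.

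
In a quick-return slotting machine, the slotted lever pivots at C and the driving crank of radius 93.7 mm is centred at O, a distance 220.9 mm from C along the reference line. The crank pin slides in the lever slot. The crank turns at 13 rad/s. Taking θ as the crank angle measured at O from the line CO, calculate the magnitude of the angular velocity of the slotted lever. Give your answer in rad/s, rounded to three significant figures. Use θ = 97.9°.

1.49

ω = 13 rad/s
Crank pin A relative to C: A = (d + r cosθ, r sinθ); lever angle φ = atan2(r sinθ, d + r cosθ).
Differentiating tanφ: φ̇ = rω(d cosθ + r)/(d² + r² + 2dr cosθ).
d² + r² + 2dr cosθ = |CA|² = 0.0518868 m²;  d cosθ + r = +0.063338 m.
|ω_lever| = |0.0937·13·+0.063338| / 0.0518868 = 1.4869 rad/s.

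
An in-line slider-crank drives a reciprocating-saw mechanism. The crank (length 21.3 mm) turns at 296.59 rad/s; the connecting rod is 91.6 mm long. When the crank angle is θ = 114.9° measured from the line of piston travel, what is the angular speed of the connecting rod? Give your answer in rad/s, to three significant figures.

29.7

ω = 296.6 rad/s
The rod makes angle φ with the slider axis where L sinφ = r sinθ; differentiating, L cosφ·φ̇ = r ω cosθ.
L cosφ = √(L² − r² sin²θ) = 0.089539 m.
|ω_rod| = r ω |cosθ| / √(L² − r² sin²θ) = 0.0213·296.6·0.42104/0.089539 = 29.706 rad/s.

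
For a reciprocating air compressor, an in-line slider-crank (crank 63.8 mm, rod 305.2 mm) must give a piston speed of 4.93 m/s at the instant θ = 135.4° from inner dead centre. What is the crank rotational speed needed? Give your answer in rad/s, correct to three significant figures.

130

For an in-line slider-crank, |v_piston| = rω|sinθ|·[1 + r cosθ/√(L² − r² sin²θ)].
With r = 0.0638 m, L = 0.3052 m, θ = 135.4°: the bracketed kinematic factor |dx/dθ| = 0.038057 m.
ω = v/|dx/dθ| = 4.93/0.038057 = 129.54 rad/s.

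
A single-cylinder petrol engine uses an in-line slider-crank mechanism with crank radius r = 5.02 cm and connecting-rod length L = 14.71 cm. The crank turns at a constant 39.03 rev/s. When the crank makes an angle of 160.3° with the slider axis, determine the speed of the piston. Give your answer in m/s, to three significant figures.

ω = 2π·39 = 245.2 rad/s
For an in-line slider-crank, x = r cosθ + √(L² − r² sin²θ), so v = −rω sinθ·[1 + r cosθ/√(L² − r² sin²θ)].
With r = 0.0502 m, L = 0.1471 m, θ = 160.3°: √(L² − r² sin²θ) = 0.14612 m.
v = −0.0502·245.2·0.33710·[1 + 0.0502·-0.94147/0.14612] = -2.8076 m/s.
|v| = 2.8076 m/s.

2.81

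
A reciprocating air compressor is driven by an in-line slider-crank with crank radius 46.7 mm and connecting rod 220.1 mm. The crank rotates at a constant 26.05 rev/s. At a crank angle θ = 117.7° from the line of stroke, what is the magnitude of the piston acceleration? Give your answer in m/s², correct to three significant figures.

ω = 2π·26.1 = 163.7 rad/s
x(θ) = r cosθ + √(L² − r² sin²θ); with ω constant, a = ω²·d²x/dθ².
d²x/dθ² = −r cosθ − r²(cos2θ)/√u − r⁴ sin²2θ/(4u^{3/2}),  u = L² − r² sin²θ = 0.0467344 m².
Substituting r = 0.0467 m, L = 0.2201 m, θ = 117.7°: d²x/dθ² = +0.027357 m.
a = ω²·d²x/dθ² = (163.7)²·(+0.027357) = +732.9 m/s²;  |a| = 732.9 m/s².

733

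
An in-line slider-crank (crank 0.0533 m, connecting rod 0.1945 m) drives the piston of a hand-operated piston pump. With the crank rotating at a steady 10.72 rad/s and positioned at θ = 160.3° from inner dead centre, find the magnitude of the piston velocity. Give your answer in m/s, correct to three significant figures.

0.143

ω = 10.72 rad/s
For an in-line slider-crank, x = r cosθ + √(L² − r² sin²θ), so v = −rω sinθ·[1 + r cosθ/√(L² − r² sin²θ)].
With r = 0.0533 m, L = 0.1945 m, θ = 160.3°: √(L² − r² sin²θ) = 0.19367 m.
v = −0.0533·10.72·0.33710·[1 + 0.0533·-0.94147/0.19367] = -0.1427 m/s.
|v| = 0.1427 m/s.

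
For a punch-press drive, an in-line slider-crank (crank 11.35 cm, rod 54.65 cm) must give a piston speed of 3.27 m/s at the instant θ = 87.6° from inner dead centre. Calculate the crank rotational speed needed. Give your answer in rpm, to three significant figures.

273

For an in-line slider-crank, |v_piston| = rω|sinθ|·[1 + r cosθ/√(L² − r² sin²θ)].
With r = 0.1135 m, L = 0.5465 m, θ = 87.6°: the bracketed kinematic factor |dx/dθ| = 0.11441 m.
ω = v/|dx/dθ| = 3.27/0.11441 = 28.582 rad/s.
N = 60ω/(2π) = 272.94 rpm.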